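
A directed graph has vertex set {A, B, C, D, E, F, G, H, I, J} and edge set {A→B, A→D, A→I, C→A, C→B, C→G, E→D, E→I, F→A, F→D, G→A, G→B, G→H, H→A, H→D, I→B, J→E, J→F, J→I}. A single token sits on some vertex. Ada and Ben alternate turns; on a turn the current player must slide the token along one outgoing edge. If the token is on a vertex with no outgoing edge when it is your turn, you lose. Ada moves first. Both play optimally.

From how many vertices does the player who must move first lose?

3

Compute win/loss labels from the base case upward. A position with no move is L. Any other position is W if it can reach an L in one move, else L.
Every edge goes from a vertex to one that appears earlier in the order B, D, I, E, A, F, J, H, G, C, so processing vertices in that order labels each vertex after all of its successors.
B: no outgoing edge → L
D: no outgoing edge → L
I: can move to B, which is L ⇒ W
E: can move to D, which is L ⇒ W
A: can move to D, which is L ⇒ W
F: can move to D, which is L ⇒ W
J: moves to F(W), E(W), I(W); every one is W ⇒ L
H: can move to D, which is L ⇒ W
G: can move to B, which is L ⇒ W
C: can move to B, which is L ⇒ W
The L vertices are B, D, J; that is 3 in all.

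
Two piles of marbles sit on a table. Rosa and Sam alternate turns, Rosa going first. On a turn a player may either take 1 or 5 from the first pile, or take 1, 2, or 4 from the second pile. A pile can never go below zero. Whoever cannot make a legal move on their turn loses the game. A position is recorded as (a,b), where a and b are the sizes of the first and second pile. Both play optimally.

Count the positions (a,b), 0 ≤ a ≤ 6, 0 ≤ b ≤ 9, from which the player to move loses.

25

Positions with no move are L. A position that does have a move is losing for the player to move precisely when every available move leads to a winning position for the opponent. Fill in the labels:
Every move lowers a or b (never raises either), so fill the grid row by row in increasing a, and left to right within a row: each cell's successors are then already labelled.
      b=0  b=1  b=2  b=3  b=4  b=5  b=6  b=7  b=8  b=9
a=0:    L    W    W    L    W    W    L    W    W    L
a=1:    W    L    W    W    L    W    W    L    W    W
a=2:    L    W    W    L    W    W    L    W    W    L
a=3:    W    L    W    W    L    W    W    L    W    W
a=4:    L    W    W    L    W    W    L    W    W    L
a=5:    W    L    W    W    L    W    W    L    W    W
a=6:    L    W    W    L    W    W    L    W    W    L
Cells with no legal move (terminal, hence L): (0,0).
The remaining L cells, each justified by listing all of its moves:
(0,3): L (options (0,2)(W), (0,1)(W) are all W)
(0,6): L (options (0,5)(W), (0,4)(W), (0,2)(W) are all W)
(0,9): L (options (0,8)(W), (0,7)(W), (0,5)(W) are all W)
(1,1): L (options (0,1)(W), (1,0)(W) are all W)
(1,4): L (options (0,4)(W), (1,3)(W), (1,2)(W), (1,0)(W) are all W)
(1,7): L (options (0,7)(W), (1,6)(W), (1,5)(W), (1,3)(W) are all W)
(2,0): L (sole option (1,0)(W) is W)
(2,3): L (options (1,3)(W), (2,2)(W), (2,1)(W) are all W)
(2,6): L (options (1,6)(W), (2,5)(W), (2,4)(W), (2,2)(W) are all W)
(2,9): L (options (1,9)(W), (2,8)(W), (2,7)(W), (2,5)(W) are all W)
(3,1): L (options (2,1)(W), (3,0)(W) are all W)
(3,4): L (options (2,4)(W), (3,3)(W), (3,2)(W), (3,0)(W) are all W)
(3,7): L (options (2,7)(W), (3,6)(W), (3,5)(W), (3,3)(W) are all W)
(4,0): L (sole option (3,0)(W) is W)
(4,3): L (options (3,3)(W), (4,2)(W), (4,1)(W) are all W)
(4,6): L (options (3,6)(W), (4,5)(W), (4,4)(W), (4,2)(W) are all W)
(4,9): L (options (3,9)(W), (4,8)(W), (4,7)(W), (4,5)(W) are all W)
(5,1): L (options (4,1)(W), (0,1)(W), (5,0)(W) are all W)
(5,4): L (options (4,4)(W), (0,4)(W), (5,3)(W), (5,2)(W), (5,0)(W) are all W)
(5,7): L (options (4,7)(W), (0,7)(W), (5,6)(W), (5,5)(W), (5,3)(W) are all W)
(6,0): L (options (5,0)(W), (1,0)(W) are all W)
(6,3): L (options (5,3)(W), (1,3)(W), (6,2)(W), (6,1)(W) are all W)
(6,6): L (options (5,6)(W), (1,6)(W), (6,5)(W), (6,4)(W), (6,2)(W) are all W)
(6,9): L (options (5,9)(W), (1,9)(W), (6,8)(W), (6,7)(W), (6,5)(W) are all W)
Every other cell has at least one move into one of the L cells above, so it is W.
L cells per row: a=0: 4, a=1: 3, a=2: 4, a=3: 3, a=4: 4, a=5: 3, a=6: 4; total 25.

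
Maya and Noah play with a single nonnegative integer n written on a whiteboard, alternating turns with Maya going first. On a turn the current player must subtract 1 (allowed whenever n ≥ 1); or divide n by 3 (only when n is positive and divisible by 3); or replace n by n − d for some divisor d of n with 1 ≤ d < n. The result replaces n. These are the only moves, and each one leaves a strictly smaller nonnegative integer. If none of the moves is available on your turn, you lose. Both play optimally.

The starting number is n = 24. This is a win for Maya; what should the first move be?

Positions with no move are L. A position that does have a move is losing for the player to move precisely when every available move leads to a winning position for the opponent. Fill in the labels:
n=0: no move → L
n=1: can move to 0, which is L ⇒ W
n=2: the only move is to 1(W), a W ⇒ L
n=3: can move to 2, which is L ⇒ W
n=4: can move to 2, which is L ⇒ W
n=5: the only move is to 4(W), a W ⇒ L
n=6: can move to 2, which is L ⇒ W
n=7: the only move is to 6(W), a W ⇒ L
n=8: can move to 7, which is L ⇒ W
n=9: moves to 3(W), 6(W), 8(W); every one is W ⇒ L
n=10: can move to 5, which is L ⇒ W
n=11: the only move is to 10(W), a W ⇒ L
n=12: can move to 9, which is L ⇒ W
n=13: the only move is to 12(W), a W ⇒ L
n=14: can move to 7, which is L ⇒ W
n=15: can move to 5, which is L ⇒ W
n=16: moves to 8(W), 12(W), 14(W), 15(W); every one is W ⇒ L
n=17: can move to 16, which is L ⇒ W
n=18: can move to 9, which is L ⇒ W
n=19: the only move is to 18(W), a W ⇒ L
n=20: can move to 16, which is L ⇒ W
n=21: can move to 7, which is L ⇒ W
n=22: can move to 11, which is L ⇒ W
n=23: the only move is to 22(W), a W ⇒ L
n=24: can move to 16, which is L ⇒ W
From 24, the L positions reachable in one move are: 16, 23. Any move reaching one of these is winning.

Move to 16.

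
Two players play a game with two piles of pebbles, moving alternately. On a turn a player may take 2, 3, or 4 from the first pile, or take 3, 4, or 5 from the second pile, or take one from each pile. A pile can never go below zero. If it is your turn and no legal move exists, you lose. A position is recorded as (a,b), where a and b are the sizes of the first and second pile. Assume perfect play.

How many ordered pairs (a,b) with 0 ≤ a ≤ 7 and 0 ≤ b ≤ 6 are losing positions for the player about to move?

15

Work bottom-up. With no move the player to move loses. Otherwise the position is W if at least one move leads to an L position for the opponent, and L if every move leads to a W.
Every move lowers a or b (never raises either), so fill the grid row by row in increasing a, and left to right within a row: each cell's successors are then already labelled.
      b=0  b=1  b=2  b=3  b=4  b=5  b=6
a=0:    L    L    L    W    W    W    W
a=1:    L    W    W    W    W    W    L
a=2:    W    W    W    L    L    L    W
a=3:    W    W    W    L    W    W    W
a=4:    W    W    W    W    W    W    W
a=5:    W    L    L    W    W    W    W
a=6:    L    L    W    W    W    W    W
a=7:    L    W    W    W    W    W    L
Cells with no legal move (terminal, hence L): (0,0), (0,1), (0,2), (1,0).
The remaining L cells, each justified by listing all of its moves:
(1,6): moves to (1,3)(W), (1,2)(W), (1,1)(W), (0,5)(W); every one is W ⇒ L
(2,3): moves to (0,3)(W), (2,0)(W), (1,2)(W); every one is W ⇒ L
(2,4): moves to (0,4)(W), (2,1)(W), (2,0)(W), (1,3)(W); every one is W ⇒ L
(2,5): moves to (0,5)(W), (2,2)(W), (2,1)(W), (2,0)(W), (1,4)(W); every one is W ⇒ L
(3,3): moves to (1,3)(W), (0,3)(W), (3,0)(W), (2,2)(W); every one is W ⇒ L
(5,1): moves to (3,1)(W), (2,1)(W), (1,1)(W), (4,0)(W); every one is W ⇒ L
(5,2): moves to (3,2)(W), (2,2)(W), (1,2)(W), (4,1)(W); every one is W ⇒ L
(6,0): moves to (4,0)(W), (3,0)(W), (2,0)(W); every one is W ⇒ L
(6,1): moves to (4,1)(W), (3,1)(W), (2,1)(W), (5,0)(W); every one is W ⇒ L
(7,0): moves to (5,0)(W), (4,0)(W), (3,0)(W); every one is W ⇒ L
(7,6): moves to (5,6)(W), (4,6)(W), (3,6)(W), (7,3)(W), (7,2)(W), (7,1)(W), (6,5)(W); every one is W ⇒ L
Every other cell has at least one move into one of the L cells above, so it is W.
L cells per row: a=0: 3, a=1: 2, a=2: 3, a=3: 1, a=4: 0, a=5: 2, a=6: 2, a=7: 2; total 15.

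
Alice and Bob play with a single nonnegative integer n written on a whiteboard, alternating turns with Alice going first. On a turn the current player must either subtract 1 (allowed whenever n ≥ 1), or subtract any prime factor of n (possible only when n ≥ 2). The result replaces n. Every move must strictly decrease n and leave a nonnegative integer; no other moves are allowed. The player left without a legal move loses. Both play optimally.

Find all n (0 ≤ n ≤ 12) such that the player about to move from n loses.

0, 4, 8, 12

Label each position W (a win for the player to move) or L (a loss). A position with no legal move is L; any other position is W exactly when some move reaches an L, and L when every move reaches a W.
n=0: no move → L
n=1: can move to 0, which is L ⇒ W
n=2: can move to 0, which is L ⇒ W
n=3: can move to 0, which is L ⇒ W
n=4: moves to 2(W), 3(W); every one is W ⇒ L
n=5: can move to 0, which is L ⇒ W
n=6: can move to 4, which is L ⇒ W
n=7: can move to 0, which is L ⇒ W
n=8: moves to 6(W), 7(W); every one is W ⇒ L
n=9: can move to 8, which is L ⇒ W
n=10: can move to 8, which is L ⇒ W
n=11: can move to 0, which is L ⇒ W
n=12: moves to 9(W), 10(W), 11(W); every one is W ⇒ L
The losing starting values of n are exactly the entries labelled L in this table (4 of them).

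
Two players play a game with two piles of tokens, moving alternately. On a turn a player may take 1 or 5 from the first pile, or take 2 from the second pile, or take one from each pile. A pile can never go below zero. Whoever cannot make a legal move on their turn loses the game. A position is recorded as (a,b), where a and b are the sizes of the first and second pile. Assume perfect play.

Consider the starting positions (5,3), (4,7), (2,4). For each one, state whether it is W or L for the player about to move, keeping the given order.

(5,3): L, (4,7): L, (2,4): W

Positions with no move are L. A position that does have a move is losing for the player to move precisely when every available move leads to a winning position for the opponent. Fill in the labels:
No move ever increases a pile, so every position that can arise here has a ≤ 5 and b ≤ 7; it is enough to label the cells with 0 ≤ a ≤ 5 and 0 ≤ b ≤ 7.
Every move lowers a or b (never raises either), so fill the grid row by row in increasing a, and left to right within a row: each cell's successors are then already labelled.
      b=0  b=1  b=2  b=3  b=4  b=5  b=6  b=7
a=0:    L    L    W    W    L    L    W    W
a=1:    W    W    W    L    W    W    W    L
a=2:    L    L    W    W    W    L    L    W
a=3:    W    W    W    L    L    W    W    W
a=4:    L    L    W    W    W    W    L    L
a=5:    W    W    W    L    W    W    W    W
Cells with no legal move (terminal, hence L): (0,0), (0,1).
The remaining L cells, each justified by listing all of its moves:
(0,4): L (sole option (0,2)(W) is W)
(0,5): L (sole option (0,3)(W) is W)
(1,3): L (options (0,3)(W), (1,1)(W), (0,2)(W) are all W)
(1,7): L (options (0,7)(W), (1,5)(W), (0,6)(W) are all W)
(2,0): L (sole option (1,0)(W) is W)
(2,1): L (options (1,1)(W), (1,0)(W) are all W)
(2,5): L (options (1,5)(W), (2,3)(W), (1,4)(W) are all W)
(2,6): L (options (1,6)(W), (2,4)(W), (1,5)(W) are all W)
(3,3): L (options (2,3)(W), (3,1)(W), (2,2)(W) are all W)
(3,4): L (options (2,4)(W), (3,2)(W), (2,3)(W) are all W)
(4,0): L (sole option (3,0)(W) is W)
(4,1): L (options (3,1)(W), (3,0)(W) are all W)
(4,6): L (options (3,6)(W), (4,4)(W), (3,5)(W) are all W)
(4,7): L (options (3,7)(W), (4,5)(W), (3,6)(W) are all W)
(5,3): L (options (4,3)(W), (0,3)(W), (5,1)(W), (4,2)(W) are all W)
Every other cell has at least one move into one of the L cells above, so it is W.
(5,3): one of the L cells justified above, so L
(4,7): one of the L cells justified above, so L
(2,4): the move to (1,3) reaches an L cell, so W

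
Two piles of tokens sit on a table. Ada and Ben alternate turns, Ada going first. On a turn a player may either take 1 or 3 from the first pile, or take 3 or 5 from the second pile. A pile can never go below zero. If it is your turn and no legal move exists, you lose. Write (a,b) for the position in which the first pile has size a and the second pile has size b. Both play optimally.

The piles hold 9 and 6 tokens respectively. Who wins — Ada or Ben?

Work bottom-up. With no move the player to move loses. Otherwise the position is W if at least one move leads to an L position for the opponent, and L if every move leads to a W.
No move ever increases a pile, so every position that can arise here has a ≤ 9 and b ≤ 6; it is enough to label the cells with 0 ≤ a ≤ 9 and 0 ≤ b ≤ 6.
Every move lowers a or b (never raises either), so fill the grid row by row in increasing a, and left to right within a row: each cell's successors are then already labelled.
      b=0  b=1  b=2  b=3  b=4  b=5  b=6
a=0:    L    L    L    W    W    W    W
a=1:    W    W    W    L    L    L    W
a=2:    L    L    L    W    W    W    W
a=3:    W    W    W    L    L    L    W
a=4:    L    L    L    W    W    W    W
a=5:    W    W    W    L    L    L    W
a=6:    L    L    L    W    W    W    W
a=7:    W    W    W    L    L    L    W
a=8:    L    L    L    W    W    W    W
a=9:    W    W    W    L    L    L    W
Cells with no legal move (terminal, hence L): (0,0), (0,1), (0,2).
The remaining L cells, each justified by listing all of its moves:
(1,3): →(0,3)(W), (1,0)(W) — all W, so L
(1,4): →(0,4)(W), (1,1)(W) — all W, so L
(1,5): →(0,5)(W), (1,2)(W), (1,0)(W) — all W, so L
(2,0): →(1,0)(W) only, which is W, so L
(2,1): →(1,1)(W) only, which is W, so L
(2,2): →(1,2)(W) only, which is W, so L
(3,3): →(2,3)(W), (0,3)(W), (3,0)(W) — all W, so L
(3,4): →(2,4)(W), (0,4)(W), (3,1)(W) — all W, so L
(3,5): →(2,5)(W), (0,5)(W), (3,2)(W), (3,0)(W) — all W, so L
(4,0): →(3,0)(W), (1,0)(W) — all W, so L
(4,1): →(3,1)(W), (1,1)(W) — all W, so L
(4,2): →(3,2)(W), (1,2)(W) — all W, so L
(5,3): →(4,3)(W), (2,3)(W), (5,0)(W) — all W, so L
(5,4): →(4,4)(W), (2,4)(W), (5,1)(W) — all W, so L
(5,5): →(4,5)(W), (2,5)(W), (5,2)(W), (5,0)(W) — all W, so L
(6,0): →(5,0)(W), (3,0)(W) — all W, so L
(6,1): →(5,1)(W), (3,1)(W) — all W, so L
(6,2): →(5,2)(W), (3,2)(W) — all W, so L
(7,3): →(6,3)(W), (4,3)(W), (7,0)(W) — all W, so L
(7,4): →(6,4)(W), (4,4)(W), (7,1)(W) — all W, so L
(7,5): →(6,5)(W), (4,5)(W), (7,2)(W), (7,0)(W) — all W, so L
(8,0): →(7,0)(W), (5,0)(W) — all W, so L
(8,1): →(7,1)(W), (5,1)(W) — all W, so L
(8,2): →(7,2)(W), (5,2)(W) — all W, so L
(9,3): →(8,3)(W), (6,3)(W), (9,0)(W) — all W, so L
(9,4): →(8,4)(W), (6,4)(W), (9,1)(W) — all W, so L
(9,5): →(8,5)(W), (6,5)(W), (9,2)(W), (9,0)(W) — all W, so L
Every other cell has at least one move into one of the L cells above, so it is W.
From (9,6) Ada can move to (9,3), reaching an L position.

Ada wins.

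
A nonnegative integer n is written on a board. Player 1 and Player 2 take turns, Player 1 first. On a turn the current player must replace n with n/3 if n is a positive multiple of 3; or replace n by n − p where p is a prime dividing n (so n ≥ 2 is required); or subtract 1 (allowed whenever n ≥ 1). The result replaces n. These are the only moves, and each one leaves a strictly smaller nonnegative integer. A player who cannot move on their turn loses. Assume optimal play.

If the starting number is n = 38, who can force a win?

Label each position W (a win for the player to move) or L (a loss). A position with no legal move is L; any other position is W exactly when some move reaches an L, and L when every move reaches a W.
n=0: no move → L
n=1: W (go to 0, an L position)
n=2: W (go to 0, an L position)
n=3: W (go to 0, an L position)
n=4: L (options 2(W), 3(W) are all W)
n=5: W (go to 0, an L position)
n=6: W (go to 4, an L position)
n=7: W (go to 0, an L position)
n=8: L (options 6(W), 7(W) are all W)
n=9: W (go to 8, an L position)
n=10: W (go to 8, an L position)
n=11: W (go to 0, an L position)
n=12: W (go to 4, an L position)
n=13: W (go to 0, an L position)
n=14: L (options 7(W), 12(W), 13(W) are all W)
n=15: W (go to 14, an L position)
n=16: W (go to 14, an L position)
n=17: W (go to 0, an L position)
n=18: L (options 6(W), 15(W), 16(W), 17(W) are all W)
n=19: W (go to 0, an L position)
n=20: W (go to 18, an L position)
n=21: W (go to 14, an L position)
n=22: L (options 11(W), 20(W), 21(W) are all W)
n=23: W (go to 0, an L position)
n=24: W (go to 8, an L position)
n=25: L (options 20(W), 24(W) are all W)
n=26: W (go to 25, an L position)
n=27: L (options 9(W), 24(W), 26(W) are all W)
n=28: W (go to 27, an L position)
n=29: W (go to 0, an L position)
n=30: W (go to 25, an L position)
n=31: W (go to 0, an L position)
n=32: L (options 30(W), 31(W) are all W)
n=33: W (go to 22, an L position)
n=34: W (go to 32, an L position)
n=35: L (options 28(W), 30(W), 34(W) are all W)
n=36: W (go to 35, an L position)
n=37: W (go to 0, an L position)
n=38: L (options 19(W), 36(W), 37(W) are all W)
The starting position 38 is L: whatever Player 1 does, the opponent receives a W position.

Player 2 wins.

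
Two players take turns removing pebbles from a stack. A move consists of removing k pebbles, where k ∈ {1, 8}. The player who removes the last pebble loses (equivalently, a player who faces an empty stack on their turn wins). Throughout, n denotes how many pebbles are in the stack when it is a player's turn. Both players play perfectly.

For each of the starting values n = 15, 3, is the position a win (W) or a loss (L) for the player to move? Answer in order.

Work bottom-up. With no move the player to move wins. Otherwise the position is W if at least one move leads to an L position for the opponent, and L if every move leads to a W.
n=0: no move; the opponent has just taken the last pebble and therefore loses → W
n=1: only reaches 0(W), which is W → L
n=2: reaches L-position 1 → W
n=3: only reaches 2(W), which is W → L
n=4: reaches L-position 3 → W
n=5: only reaches 4(W), which is W → L
n=6: reaches L-position 5 → W
n=7: only reaches 6(W), which is W → L
n=8: reaches L-position 7 → W
n=9: reaches L-position 1 → W
n=10: only reaches 9(W), 2(W), all W → L
n=11: reaches L-position 10 → W
n=12: only reaches 11(W), 4(W), all W → L
n=13: reaches L-position 12 → W
n=14: only reaches 13(W), 6(W), all W → L
n=15: reaches L-position 14 → W

15: W, 3: L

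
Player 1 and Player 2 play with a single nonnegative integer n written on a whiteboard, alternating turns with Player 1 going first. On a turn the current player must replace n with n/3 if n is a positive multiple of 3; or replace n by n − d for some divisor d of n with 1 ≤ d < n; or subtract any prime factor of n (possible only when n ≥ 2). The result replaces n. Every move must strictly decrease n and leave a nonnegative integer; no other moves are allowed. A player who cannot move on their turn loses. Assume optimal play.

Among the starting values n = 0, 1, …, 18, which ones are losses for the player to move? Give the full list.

0, 1, 4, 9, 14

Compute win/loss labels from the base case upward. A position with no move is L. Any other position is W if it can reach an L in one move, else L.
n=0: no move → L
n=1: no move → L
n=2: can move to 0, which is L ⇒ W
n=3: can move to 0, which is L ⇒ W
n=4: moves to 2(W), 3(W); every one is W ⇒ L
n=5: can move to 0, which is L ⇒ W
n=6: can move to 4, which is L ⇒ W
n=7: can move to 0, which is L ⇒ W
n=8: can move to 4, which is L ⇒ W
n=9: moves to 3(W), 6(W), 8(W); every one is W ⇒ L
n=10: can move to 9, which is L ⇒ W
n=11: can move to 0, which is L ⇒ W
n=12: can move to 4, which is L ⇒ W
n=13: can move to 0, which is L ⇒ W
n=14: moves to 7(W), 12(W), 13(W); every one is W ⇒ L
n=15: can move to 14, which is L ⇒ W
n=16: can move to 14, which is L ⇒ W
n=17: can move to 0, which is L ⇒ W
n=18: can move to 9, which is L ⇒ W
Reading off the rows marked L gives the requested list; there are 5 such values of n.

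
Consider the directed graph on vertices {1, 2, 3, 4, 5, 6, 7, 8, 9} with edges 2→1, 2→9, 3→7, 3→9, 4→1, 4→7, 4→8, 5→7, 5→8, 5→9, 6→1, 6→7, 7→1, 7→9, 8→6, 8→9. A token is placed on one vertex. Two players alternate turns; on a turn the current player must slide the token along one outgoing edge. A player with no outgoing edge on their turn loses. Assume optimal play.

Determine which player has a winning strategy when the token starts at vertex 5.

The first player wins.

Use the standard recursion: the mover loses at a terminal position; elsewhere, the mover wins exactly when some move hands the opponent an L position.
Every edge goes from a vertex to one that appears earlier in the order 1, 9, 2, 7, 6, 8, 4, 3, 5, so processing vertices in that order labels each vertex after all of its successors.
1: no outgoing edge → L
9: no outgoing edge → L
2: →9(L), so W
7: →9(L), so W
6: →1(L), so W
8: →9(L), so W
4: →1(L), so W
3: →9(L), so W
5: →9(L), so W
From 5 the player to move can move to 9, reaching an L position.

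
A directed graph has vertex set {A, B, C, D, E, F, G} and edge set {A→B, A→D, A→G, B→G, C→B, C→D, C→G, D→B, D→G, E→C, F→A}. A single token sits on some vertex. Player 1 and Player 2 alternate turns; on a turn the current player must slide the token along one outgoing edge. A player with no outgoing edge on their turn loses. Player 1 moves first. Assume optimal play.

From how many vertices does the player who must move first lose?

Build the W/L table. Terminal = L. A non-terminal position is W if it has a move to some L; otherwise it is L.
Every edge goes from a vertex to one that appears earlier in the order G, B, D, A, C, E, F, so processing vertices in that order labels each vertex after all of its successors.
G: no outgoing edge → L
B: reaches L-position G → W
D: reaches L-position G → W
A: reaches L-position G → W
C: reaches L-position G → W
E: only reaches C(W), which is W → L
F: only reaches A(W), which is W → L
The L vertices are E, F, G; that is 3 in all.

3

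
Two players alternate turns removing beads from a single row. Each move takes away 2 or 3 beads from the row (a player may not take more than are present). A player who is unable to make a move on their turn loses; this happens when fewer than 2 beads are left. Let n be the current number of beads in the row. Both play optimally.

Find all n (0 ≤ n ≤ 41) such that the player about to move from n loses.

Build the W/L table. Terminal = L. A non-terminal position is W if it has a move to some L; otherwise it is L.
n=0: no move → L
n=1: no move → L
n=2: W (go to 0, an L position)
n=3: W (go to 1, an L position)
n=4: W (go to 1, an L position)
n=5: L (options 3(W), 2(W) are all W)
n=6: L (options 4(W), 3(W) are all W)
n=7: W (go to 5, an L position)
n=8: W (go to 6, an L position)
n=9: W (go to 6, an L position)
n=10: L (options 8(W), 7(W) are all W)
n=11: L (options 9(W), 8(W) are all W)
n=12: W (go to 10, an L position)
n=13: W (go to 11, an L position)
n=14: W (go to 11, an L position)
n=15: L (options 13(W), 12(W) are all W)
n=16: L (options 14(W), 13(W) are all W)
n=17: W (go to 15, an L position)
n=18: W (go to 16, an L position)
n=19: W (go to 16, an L position)
n=20: L (options 18(W), 17(W) are all W)
n=21: L (options 19(W), 18(W) are all W)
n=22: W (go to 20, an L position)
n=23: W (go to 21, an L position)
n=24: W (go to 21, an L position)
n=25: L (options 23(W), 22(W) are all W)
n=26: L (options 24(W), 23(W) are all W)
n=27: W (go to 25, an L position)
n=28: W (go to 26, an L position)
n=29: W (go to 26, an L position)
n=30: L (options 28(W), 27(W) are all W)
n=31: L (options 29(W), 28(W) are all W)
n=32: W (go to 30, an L position)
n=33: W (go to 31, an L position)
n=34: W (go to 31, an L position)
n=35: L (options 33(W), 32(W) are all W)
n=36: L (options 34(W), 33(W) are all W)
n=37: W (go to 35, an L position)
n=38: W (go to 36, an L position)
n=39: W (go to 36, an L position)
n=40: L (options 38(W), 37(W) are all W)
n=41: L (options 39(W), 38(W) are all W)
The losing starting values of n are exactly the entries labelled L in this table (18 of them).

0, 1, 5, 6, 10, 11, 15, 16, 20, 21, 25, 26, 30, 31, 35, 36, 40, 41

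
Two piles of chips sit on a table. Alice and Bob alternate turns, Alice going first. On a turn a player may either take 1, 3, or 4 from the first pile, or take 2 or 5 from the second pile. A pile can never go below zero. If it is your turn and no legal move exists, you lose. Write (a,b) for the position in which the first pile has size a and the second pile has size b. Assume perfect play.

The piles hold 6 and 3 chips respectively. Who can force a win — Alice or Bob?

Label each position W (a win for the player to move) or L (a loss). A position with no legal move is L; any other position is W exactly when some move reaches an L, and L when every move reaches a W.
No move ever increases a pile, so every position that can arise here has a ≤ 6 and b ≤ 3; it is enough to label the cells with 0 ≤ a ≤ 6 and 0 ≤ b ≤ 3.
Every move lowers a or b (never raises either), so fill the grid row by row in increasing a, and left to right within a row: each cell's successors are then already labelled.
      b=0  b=1  b=2  b=3
a=0:    L    L    W    W
a=1:    W    W    L    L
a=2:    L    L    W    W
a=3:    W    W    L    L
a=4:    W    W    W    W
a=5:    W    W    W    W
a=6:    W    W    W    W
Cells with no legal move (terminal, hence L): (0,0), (0,1).
The remaining L cells, each justified by listing all of its moves:
(1,2): moves to (0,2)(W), (1,0)(W); every one is W ⇒ L
(1,3): moves to (0,3)(W), (1,1)(W); every one is W ⇒ L
(2,0): the only move is to (1,0)(W), a W ⇒ L
(2,1): the only move is to (1,1)(W), a W ⇒ L
(3,2): moves to (2,2)(W), (0,2)(W), (3,0)(W); every one is W ⇒ L
(3,3): moves to (2,3)(W), (0,3)(W), (3,1)(W); every one is W ⇒ L
Every other cell has at least one move into one of the L cells above, so it is W.
From (6,3) Alice can move to (3,3), reaching an L position.

Alice wins.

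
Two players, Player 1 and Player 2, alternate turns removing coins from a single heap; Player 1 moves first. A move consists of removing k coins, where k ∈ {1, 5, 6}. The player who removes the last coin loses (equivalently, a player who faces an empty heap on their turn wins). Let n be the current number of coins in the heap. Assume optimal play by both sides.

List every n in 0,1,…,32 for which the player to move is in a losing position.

1, 3, 5, 12, 14, 16, 23, 25, 27

Label each position W (a win for the player to move) or L (a loss). A position with no legal move is W; any other position is W exactly when some move reaches an L, and L when every move reaches a W.
n=0: no move; the opponent has just taken the last coin and therefore loses → W
n=1: the only move is to 0(W), a W ⇒ L
n=2: can move to 1, which is L ⇒ W
n=3: the only move is to 2(W), a W ⇒ L
n=4: can move to 3, which is L ⇒ W
n=5: moves to 4(W), 0(W); every one is W ⇒ L
n=6: can move to 5, which is L ⇒ W
n=7: can move to 1, which is L ⇒ W
n=8: can move to 3, which is L ⇒ W
n=9: can move to 3, which is L ⇒ W
n=10: can move to 5, which is L ⇒ W
n=11: can move to 5, which is L ⇒ W
n=12: moves to 11(W), 7(W), 6(W); every one is W ⇒ L
n=13: can move to 12, which is L ⇒ W
n=14: moves to 13(W), 9(W), 8(W); every one is W ⇒ L
n=15: can move to 14, which is L ⇒ W
n=16: moves to 15(W), 11(W), 10(W); every one is W ⇒ L
n=17: can move to 16, which is L ⇒ W
n=18: can move to 12, which is L ⇒ W
n=19: can move to 14, which is L ⇒ W
n=20: can move to 14, which is L ⇒ W
n=21: can move to 16, which is L ⇒ W
n=22: can move to 16, which is L ⇒ W
n=23: moves to 22(W), 18(W), 17(W); every one is W ⇒ L
n=24: can move to 23, which is L ⇒ W
n=25: moves to 24(W), 20(W), 19(W); every one is W ⇒ L
n=26: can move to 25, which is L ⇒ W
n=27: moves to 26(W), 22(W), 21(W); every one is W ⇒ L
n=28: can move to 27, which is L ⇒ W
n=29: can move to 23, which is L ⇒ W
n=30: can move to 25, which is L ⇒ W
n=31: can move to 25, which is L ⇒ W
n=32: can move to 27, which is L ⇒ W
Reading off the rows marked L gives the requested list; there are 9 such values of n.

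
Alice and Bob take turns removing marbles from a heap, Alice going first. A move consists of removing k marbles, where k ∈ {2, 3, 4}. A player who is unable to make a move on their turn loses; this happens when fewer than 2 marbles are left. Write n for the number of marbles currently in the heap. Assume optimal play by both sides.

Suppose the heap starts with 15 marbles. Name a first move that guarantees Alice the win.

Positions with no move are L. A position that does have a move is losing for the player to move precisely when every available move leads to a winning position for the opponent. Fill in the labels:
n=0: no move → L
n=1: no move → L
n=2: →0(L), so W
n=3: →1(L), so W
n=4: →1(L), so W
n=5: →1(L), so W
n=6: →4(W), 3(W), 2(W) — all W, so L
n=7: →5(W), 4(W), 3(W) — all W, so L
n=8: →6(L), so W
n=9: →7(L), so W
n=10: →7(L), so W
n=11: →7(L), so W
n=12: →10(W), 9(W), 8(W) — all W, so L
n=13: →11(W), 10(W), 9(W) — all W, so L
n=14: →12(L), so W
n=15: →13(L), so W
From 15, the L positions reachable in one move are: 13, 12. Any move reaching one of these is winning.

Remove 2, leaving 13.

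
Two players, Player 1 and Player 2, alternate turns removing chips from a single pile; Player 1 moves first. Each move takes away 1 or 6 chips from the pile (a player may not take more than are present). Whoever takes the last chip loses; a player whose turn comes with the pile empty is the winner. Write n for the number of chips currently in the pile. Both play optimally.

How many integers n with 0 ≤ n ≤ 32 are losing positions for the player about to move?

Compute win/loss labels from the base case upward. A position with no move is W. Any other position is W if it can reach an L in one move, else L.
n=0: no move; the opponent has just taken the last chip and therefore loses → W
n=1: L (sole option 0(W) is W)
n=2: W (go to 1, an L position)
n=3: L (sole option 2(W) is W)
n=4: W (go to 3, an L position)
n=5: L (sole option 4(W) is W)
n=6: W (go to 5, an L position)
n=7: W (go to 1, an L position)
n=8: L (options 7(W), 2(W) are all W)
n=9: W (go to 8, an L position)
n=10: L (options 9(W), 4(W) are all W)
n=11: W (go to 10, an L position)
n=12: L (options 11(W), 6(W) are all W)
n=13: W (go to 12, an L position)
n=14: W (go to 8, an L position)
n=15: L (options 14(W), 9(W) are all W)
n=16: W (go to 15, an L position)
n=17: L (options 16(W), 11(W) are all W)
n=18: W (go to 17, an L position)
n=19: L (options 18(W), 13(W) are all W)
n=20: W (go to 19, an L position)
n=21: W (go to 15, an L position)
n=22: L (options 21(W), 16(W) are all W)
n=23: W (go to 22, an L position)
n=24: L (options 23(W), 18(W) are all W)
n=25: W (go to 24, an L position)
n=26: L (options 25(W), 20(W) are all W)
n=27: W (go to 26, an L position)
n=28: W (go to 22, an L position)
n=29: L (options 28(W), 23(W) are all W)
n=30: W (go to 29, an L position)
n=31: L (options 30(W), 25(W) are all W)
n=32: W (go to 31, an L position)
L entries with 0 ≤ n ≤ 32: n = 1, 3, 5, 8, 10, 12, 15, 17, 19, 22, 24, 26, 29, 31; that makes 14.

14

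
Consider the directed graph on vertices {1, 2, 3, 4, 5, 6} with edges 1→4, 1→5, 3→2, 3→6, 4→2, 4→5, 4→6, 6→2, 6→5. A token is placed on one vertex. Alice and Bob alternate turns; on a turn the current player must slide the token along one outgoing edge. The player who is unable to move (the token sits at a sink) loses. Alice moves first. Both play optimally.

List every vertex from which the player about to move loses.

2, 5

Work bottom-up. With no move the player to move loses. Otherwise the position is W if at least one move leads to an L position for the opponent, and L if every move leads to a W.
Every edge goes from a vertex to one that appears earlier in the order 5, 2, 6, 4, 1, 3, so processing vertices in that order labels each vertex after all of its successors.
5: no outgoing edge → L
2: no outgoing edge → L
6: →2(L), so W
4: →2(L), so W
1: →5(L), so W
3: →2(L), so W
Reading off the rows marked L gives the requested list; there are 2 such vertices.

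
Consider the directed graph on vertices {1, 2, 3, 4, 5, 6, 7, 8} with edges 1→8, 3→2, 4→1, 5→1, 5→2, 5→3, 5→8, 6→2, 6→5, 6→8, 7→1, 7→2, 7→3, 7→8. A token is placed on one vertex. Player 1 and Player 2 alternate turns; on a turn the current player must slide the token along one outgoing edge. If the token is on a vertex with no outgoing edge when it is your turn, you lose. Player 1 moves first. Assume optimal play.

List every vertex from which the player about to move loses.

2, 4, 8

Compute win/loss labels from the base case upward. A position with no move is L. Any other position is W if it can reach an L in one move, else L.
Every edge goes from a vertex to one that appears earlier in the order 8, 2, 1, 3, 5, 6, 4, 7, so processing vertices in that order labels each vertex after all of its successors.
8: no outgoing edge → L
2: no outgoing edge → L
1: W (go to 8, an L position)
3: W (go to 2, an L position)
5: W (go to 2, an L position)
6: W (go to 2, an L position)
4: L (sole option 1(W) is W)
7: W (go to 2, an L position)
Reading off the rows marked L gives the requested list; there are 3 such vertices.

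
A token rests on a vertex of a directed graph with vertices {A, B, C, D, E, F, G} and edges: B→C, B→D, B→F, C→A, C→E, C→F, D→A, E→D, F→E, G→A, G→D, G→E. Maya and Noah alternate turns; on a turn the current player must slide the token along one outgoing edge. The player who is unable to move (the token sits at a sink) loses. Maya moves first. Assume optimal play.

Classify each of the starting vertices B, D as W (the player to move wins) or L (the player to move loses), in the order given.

Label each position W (a win for the player to move) or L (a loss). A position with no legal move is L; any other position is W exactly when some move reaches an L, and L when every move reaches a W.
Every edge goes from a vertex to one that appears earlier in the order A, D, E, G, F, C, B, so processing vertices in that order labels each vertex after all of its successors.
A: no outgoing edge → L
D: W (go to A, an L position)
E: L (sole option D(W) is W)
G: W (go to E, an L position)
F: W (go to E, an L position)
C: W (go to E, an L position)
B: L (options C(W), F(W), D(W) are all W)

B: L, D: W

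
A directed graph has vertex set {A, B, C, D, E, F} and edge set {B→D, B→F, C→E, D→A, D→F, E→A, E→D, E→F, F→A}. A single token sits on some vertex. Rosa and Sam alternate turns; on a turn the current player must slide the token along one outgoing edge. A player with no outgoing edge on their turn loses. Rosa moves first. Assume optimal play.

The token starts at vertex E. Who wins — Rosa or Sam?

Work bottom-up. With no move the player to move loses. Otherwise the position is W if at least one move leads to an L position for the opponent, and L if every move leads to a W.
Every edge goes from a vertex to one that appears earlier in the order A, F, D, E, B, C, so processing vertices in that order labels each vertex after all of its successors.
A: no outgoing edge → L
F: →A(L), so W
D: →A(L), so W
E: →A(L), so W
B: →D(W), F(W) — all W, so L
C: →E(W) only, which is W, so L
From E Rosa can move to A, reaching an L position.

Rosa wins.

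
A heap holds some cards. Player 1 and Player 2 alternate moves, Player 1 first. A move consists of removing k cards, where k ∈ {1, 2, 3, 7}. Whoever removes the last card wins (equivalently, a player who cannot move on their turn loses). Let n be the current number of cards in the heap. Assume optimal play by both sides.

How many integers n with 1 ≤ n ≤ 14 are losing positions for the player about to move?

3

Work bottom-up. With no move the player to move loses. Otherwise the position is W if at least one move leads to an L position for the opponent, and L if every move leads to a W.
n=0: no move → L
n=1: W (go to 0, an L position)
n=2: W (go to 0, an L position)
n=3: W (go to 0, an L position)
n=4: L (options 3(W), 2(W), 1(W) are all W)
n=5: W (go to 4, an L position)
n=6: W (go to 4, an L position)
n=7: W (go to 4, an L position)
n=8: L (options 7(W), 6(W), 5(W), 1(W) are all W)
n=9: W (go to 8, an L position)
n=10: W (go to 8, an L position)
n=11: W (go to 8, an L position)
n=12: L (options 11(W), 10(W), 9(W), 5(W) are all W)
n=13: W (go to 12, an L position)
n=14: W (go to 12, an L position)
L entries with 1 ≤ n ≤ 14 (n=0 is outside the asked range and is not counted): n = 4, 8, 12; that makes 3.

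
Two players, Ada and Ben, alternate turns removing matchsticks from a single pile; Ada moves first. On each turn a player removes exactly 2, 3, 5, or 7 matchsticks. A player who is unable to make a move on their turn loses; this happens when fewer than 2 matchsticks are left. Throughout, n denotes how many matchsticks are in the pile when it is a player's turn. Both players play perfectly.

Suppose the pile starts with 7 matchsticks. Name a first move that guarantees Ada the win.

Remove 7, leaving 0.

Use the standard recursion: the mover loses at a terminal position; elsewhere, the mover wins exactly when some move hands the opponent an L position.
n=0: no move → L
n=1: no move → L
n=2: →0(L), so W
n=3: →1(L), so W
n=4: →1(L), so W
n=5: →0(L), so W
n=6: →1(L), so W
n=7: →0(L), so W
From 7, the L positions reachable in one move are: 0.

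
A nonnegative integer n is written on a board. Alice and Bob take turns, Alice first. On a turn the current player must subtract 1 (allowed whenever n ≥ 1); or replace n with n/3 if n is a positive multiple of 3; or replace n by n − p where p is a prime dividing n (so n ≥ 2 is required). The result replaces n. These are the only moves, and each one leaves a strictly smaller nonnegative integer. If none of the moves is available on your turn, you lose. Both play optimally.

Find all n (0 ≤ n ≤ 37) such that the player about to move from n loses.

Build the W/L table. Terminal = L. A non-terminal position is W if it has a move to some L; otherwise it is L.
n=0: no move → L
n=1: reaches L-position 0 → W
n=2: reaches L-position 0 → W
n=3: reaches L-position 0 → W
n=4: only reaches 2(W), 3(W), all W → L
n=5: reaches L-position 0 → W
n=6: reaches L-position 4 → W
n=7: reaches L-position 0 → W
n=8: only reaches 6(W), 7(W), all W → L
n=9: reaches L-position 8 → W
n=10: reaches L-position 8 → W
n=11: reaches L-position 0 → W
n=12: reaches L-position 4 → W
n=13: reaches L-position 0 → W
n=14: only reaches 7(W), 12(W), 13(W), all W → L
n=15: reaches L-position 14 → W
n=16: reaches L-position 14 → W
n=17: reaches L-position 0 → W
n=18: only reaches 6(W), 15(W), 16(W), 17(W), all W → L
n=19: reaches L-position 0 → W
n=20: reaches L-position 18 → W
n=21: reaches L-position 14 → W
n=22: only reaches 11(W), 20(W), 21(W), all W → L
n=23: reaches L-position 0 → W
n=24: reaches L-position 8 → W
n=25: only reaches 20(W), 24(W), all W → L
n=26: reaches L-position 25 → W
n=27: only reaches 9(W), 24(W), 26(W), all W → L
n=28: reaches L-position 27 → W
n=29: reaches L-position 0 → W
n=30: reaches L-position 25 → W
n=31: reaches L-position 0 → W
n=32: only reaches 30(W), 31(W), all W → L
n=33: reaches L-position 22 → W
n=34: reaches L-position 32 → W
n=35: only reaches 28(W), 30(W), 34(W), all W → L
n=36: reaches L-position 35 → W
n=37: reaches L-position 0 → W
The losing starting values of n are exactly the entries labelled L in this table (10 of them).

0, 4, 8, 14, 18, 22, 25, 27, 32, 35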